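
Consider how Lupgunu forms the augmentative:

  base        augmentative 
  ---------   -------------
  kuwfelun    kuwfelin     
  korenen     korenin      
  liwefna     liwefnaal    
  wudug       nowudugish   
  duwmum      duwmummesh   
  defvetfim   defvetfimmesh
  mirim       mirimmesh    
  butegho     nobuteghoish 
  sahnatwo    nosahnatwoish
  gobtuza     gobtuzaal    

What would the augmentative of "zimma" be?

zimmaal

kuwfelun and duwmum both have last vowel 'u' yet inflect differently (kuwfelin, duwmummesh), so the last vowel is not what conditions the rule; the final letter is.
"zimma" ends in -a. The stems ending in -a (liwefna → liwefnaal, gobtuza → gobtuzaal) add -al.
The other patterns: stems ending in -n change the last vowel to 'i'; stems ending in -m double the final consonant and add -esh; stems ending in -g or -o add no- … -ish around the stem.
So zimma → zimmaal.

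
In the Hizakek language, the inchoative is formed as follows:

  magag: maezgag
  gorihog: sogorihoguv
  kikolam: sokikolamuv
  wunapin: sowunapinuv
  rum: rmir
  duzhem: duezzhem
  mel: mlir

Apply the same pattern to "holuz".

hoezluz

rum and duzhem both end in -m yet inflect differently (rmir, duezzhem), so the final letter is not what conditions the rule; the number of vowels is.
"holuz" has 2 vowels. The stems with 2 vowels (duzhem → duezzhem, magag → maezgag) insert -ez- after the first vowel.
So holuz → hoezluz.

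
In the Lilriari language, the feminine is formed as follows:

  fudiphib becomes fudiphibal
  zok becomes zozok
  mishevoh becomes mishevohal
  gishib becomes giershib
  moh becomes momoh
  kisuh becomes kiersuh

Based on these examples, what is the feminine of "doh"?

dodoh

"doh" has 1 vowel. The stems with 1 vowel (moh → momoh, zok → zozok) repeat the first consonant+vowel as a prefix.
The other patterns: stems with 2 vowels insert -er- after the first vowel; stems with 3 vowels add -al.
So doh → dodoh.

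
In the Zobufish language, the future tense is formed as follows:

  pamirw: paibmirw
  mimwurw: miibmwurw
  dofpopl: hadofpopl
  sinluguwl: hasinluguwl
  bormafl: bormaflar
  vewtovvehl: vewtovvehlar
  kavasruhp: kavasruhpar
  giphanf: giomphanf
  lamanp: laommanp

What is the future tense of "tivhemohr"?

tivhemohrar

sinluguwl and bormafl both end in -l yet inflect differently (hasinluguwl, bormaflar), so the final letter is not what conditions the rule; the second-to-last letter is.
"tivhemohr" has second-to-last letter 'h'. The stems whose second-to-last letter is 'h' (kavasruhp → kavasruhpar, vewtovvehl → vewtovvehlar) add -ar.
So tivhemohr → tivhemohrar.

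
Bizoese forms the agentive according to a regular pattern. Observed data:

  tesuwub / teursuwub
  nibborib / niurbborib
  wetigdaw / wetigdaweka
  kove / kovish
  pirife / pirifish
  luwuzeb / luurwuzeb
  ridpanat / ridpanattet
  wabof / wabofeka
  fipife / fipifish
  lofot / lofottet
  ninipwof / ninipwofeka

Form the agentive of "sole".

"sole" ends in -e. The stems ending in -e (pirife → pirifish, fipife → fipifish, kove → kovish) drop the final letter and add -ish.
So sole → solish.

solish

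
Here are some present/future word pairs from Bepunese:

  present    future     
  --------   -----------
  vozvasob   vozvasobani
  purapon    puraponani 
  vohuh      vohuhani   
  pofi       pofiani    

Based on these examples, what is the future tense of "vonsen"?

Every pair shown (vozvasob → vozvasobani, purapon → puraponani, vohuh → vohuhani, …) follows the same rule: add -ani.
So vonsen → vonsenani.

vonsenani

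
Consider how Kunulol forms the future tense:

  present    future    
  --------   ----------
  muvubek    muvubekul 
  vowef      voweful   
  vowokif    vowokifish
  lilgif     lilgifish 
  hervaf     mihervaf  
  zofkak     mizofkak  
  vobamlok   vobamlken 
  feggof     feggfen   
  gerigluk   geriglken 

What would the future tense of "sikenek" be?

vowef and vowokif both end in -f yet inflect differently (voweful, vowokifish), so the final letter is not what conditions the rule; the last vowel is.
"sikenek" has last vowel 'e'. The stems whose last vowel is 'e' (muvubek → muvubekul, vowef → voweful) add -ul.
So sikenek → sikenekul.

sikenekul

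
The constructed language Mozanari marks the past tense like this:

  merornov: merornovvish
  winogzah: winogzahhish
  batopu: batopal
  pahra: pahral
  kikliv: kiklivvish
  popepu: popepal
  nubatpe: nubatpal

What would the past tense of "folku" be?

pahra and winogzah both have last vowel 'a' yet inflect differently (pahral, winogzahhish), so the last vowel is not what conditions the rule; whether the stem ends in a vowel or a consonant is.
"folku" ends in a vowel. The stems ending in a vowel (nubatpe → nubatpal, batopu → batopal, pahra → pahral) drop the final letter and add -al.
The other pattern: stems ending in a consonant double the final consonant and add -ish.
So folku → folkal.

folkal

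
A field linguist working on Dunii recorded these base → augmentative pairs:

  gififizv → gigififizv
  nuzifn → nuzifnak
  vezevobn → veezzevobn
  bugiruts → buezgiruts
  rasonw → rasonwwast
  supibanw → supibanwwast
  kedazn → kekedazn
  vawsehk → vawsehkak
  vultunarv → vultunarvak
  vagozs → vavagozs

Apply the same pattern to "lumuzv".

lulumuzv

"lumuzv" has second-to-last letter 'z'. The stems whose second-to-last letter is 'z' (vagozs → vavagozs, gififizv → gigififizv, kedazn → kekedazn) repeat the first consonant+vowel as a prefix.
The other patterns: stems whose second-to-last letter is 'n' double the final consonant and add -ast; stems whose second-to-last letter is 'b' or 't' insert -ez- after the first vowel; stems whose second-to-last letter is 'f', 'h' or 'r' add -ak.
So lumuzv → lulumuzv.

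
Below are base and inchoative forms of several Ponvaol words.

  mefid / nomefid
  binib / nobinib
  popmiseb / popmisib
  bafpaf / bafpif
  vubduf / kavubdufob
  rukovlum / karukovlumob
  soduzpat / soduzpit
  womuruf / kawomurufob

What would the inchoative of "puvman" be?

puvmin

"puvman" has last vowel 'a'. The stems whose last vowel is 'a' (soduzpat → soduzpit, bafpaf → bafpif) change the last vowel to 'i'.
So puvman → puvmin.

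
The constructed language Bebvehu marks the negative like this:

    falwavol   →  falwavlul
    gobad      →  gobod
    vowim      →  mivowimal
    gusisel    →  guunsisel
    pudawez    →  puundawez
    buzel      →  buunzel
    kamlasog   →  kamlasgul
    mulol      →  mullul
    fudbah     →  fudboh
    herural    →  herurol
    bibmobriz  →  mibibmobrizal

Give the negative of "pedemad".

pedemod

"pedemad" has last vowel 'a'. The stems whose last vowel is 'a' (herural → herurol, gobad → gobod, fudbah → fudboh) change the last vowel to 'o'.
The other patterns: stems whose last vowel is 'i' add mi- … -al around the stem; stems whose last vowel is 'e' insert -un- after the first vowel; stems whose last vowel is 'o' delete the last vowel and add -ul.
So pedemad → pedemod.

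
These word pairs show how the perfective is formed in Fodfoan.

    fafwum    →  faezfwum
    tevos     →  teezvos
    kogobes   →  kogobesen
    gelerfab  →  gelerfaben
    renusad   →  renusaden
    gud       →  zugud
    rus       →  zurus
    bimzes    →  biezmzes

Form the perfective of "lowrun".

loezwrun

"lowrun" has 2 vowels. The stems with 2 vowels (bimzes → biezmzes, fafwum → faezfwum, tevos → teezvos) insert -ez- after the first vowel.
The other patterns: stems with 1 vowel add the prefix zu-; stems with 3 vowels add -en.
So lowrun → loezwrun.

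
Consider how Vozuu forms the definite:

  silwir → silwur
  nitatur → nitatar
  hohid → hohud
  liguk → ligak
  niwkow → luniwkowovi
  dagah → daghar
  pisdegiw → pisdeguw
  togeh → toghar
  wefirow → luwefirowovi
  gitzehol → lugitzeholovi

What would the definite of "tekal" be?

teklar

niwkow and pisdegiw both end in -w yet inflect differently (luniwkowovi, pisdeguw), so the final letter is not what conditions the rule; the last vowel is.
"tekal" has last vowel 'a'. The one such stem in the data (dagah → daghar) deletes the last vowel and adds -ar (as does togeh), so the same rule applies.
So tekal → teklar.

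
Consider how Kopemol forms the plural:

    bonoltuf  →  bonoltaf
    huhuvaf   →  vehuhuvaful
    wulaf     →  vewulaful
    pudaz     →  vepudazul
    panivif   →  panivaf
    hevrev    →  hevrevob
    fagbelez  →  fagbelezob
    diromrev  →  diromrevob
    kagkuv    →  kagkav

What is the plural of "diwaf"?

vediwaful

fagbelez and pudaz both end in -z yet inflect differently (fagbelezob, vepudazul), so the final letter is not what conditions the rule; the last vowel is.
"diwaf" has last vowel 'a'. The stems whose last vowel is 'a' (pudaz → vepudazul, wulaf → vewulaful, huhuvaf → vehuhuvaful) add ve- … -ul around the stem.
The other patterns: stems whose last vowel is 'e' add -ob; stems whose last vowel is 'i' or 'u' change the last vowel to 'a'.
So diwaf → vediwaful.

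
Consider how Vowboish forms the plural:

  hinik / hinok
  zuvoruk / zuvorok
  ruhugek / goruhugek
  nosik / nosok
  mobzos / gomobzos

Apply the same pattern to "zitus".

zitos

"zitus" has last vowel 'u'. The one such stem in the data (zuvoruk → zuvorok) changes the last vowel to 'o' (as do nosik, hinik), so the same rule applies.
The other pattern: stems whose last vowel is 'e' or 'o' add the prefix go-.
So zitus → zitos.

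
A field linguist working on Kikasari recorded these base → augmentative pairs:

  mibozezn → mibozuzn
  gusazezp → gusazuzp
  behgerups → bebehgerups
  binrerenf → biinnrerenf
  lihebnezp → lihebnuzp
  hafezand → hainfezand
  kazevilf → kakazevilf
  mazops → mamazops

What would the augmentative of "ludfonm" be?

luindfonm

"ludfonm" has second-to-last letter 'n'. The stems whose second-to-last letter is 'n' (hafezand → hainfezand, binrerenf → biinnrerenf) insert -in- after the first vowel.
The other patterns: stems whose second-to-last letter is 'z' change the last vowel to 'u'; stems whose second-to-last letter is 'l' or 'p' repeat the first consonant+vowel as a prefix.
So ludfonm → luindfonm.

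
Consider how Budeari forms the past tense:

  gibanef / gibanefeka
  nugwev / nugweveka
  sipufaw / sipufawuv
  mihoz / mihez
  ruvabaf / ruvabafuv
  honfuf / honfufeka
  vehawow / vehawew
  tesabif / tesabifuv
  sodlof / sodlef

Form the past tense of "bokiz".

bokizuv

ruvabaf and sodlof both end in -f yet inflect differently (ruvabafuv, sodlef), so the final letter is not what conditions the rule; the last vowel is.
"bokiz" has last vowel 'i'. The one such stem in the data (tesabif → tesabifuv) adds -uv, so the same rule applies.
The other patterns: stems whose last vowel is 'o' change the last vowel to 'e'; stems whose last vowel is 'e' or 'u' add -eka.
So bokiz → bokizuv.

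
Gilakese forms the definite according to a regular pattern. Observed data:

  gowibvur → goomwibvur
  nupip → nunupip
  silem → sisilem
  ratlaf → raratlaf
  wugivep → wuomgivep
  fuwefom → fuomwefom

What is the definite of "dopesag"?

"dopesag" has 3 vowels. The stems with 3 vowels (wugivep → wuomgivep, gowibvur → goomwibvur, fuwefom → fuomwefom) insert -om- after the first vowel.
So dopesag → doompesag.

doompesag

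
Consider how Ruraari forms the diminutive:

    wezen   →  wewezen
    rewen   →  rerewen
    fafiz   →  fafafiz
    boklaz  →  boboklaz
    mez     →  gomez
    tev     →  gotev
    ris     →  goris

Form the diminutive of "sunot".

susunot

fafiz and mez both end in -z yet inflect differently (fafafiz, gomez), so the final letter is not what conditions the rule; the number of vowels is.
"sunot" has 2 vowels. The stems with 2 vowels (wezen → wewezen, rewen → rerewen, fafiz → fafafiz) repeat the first consonant+vowel as a prefix.
So sunot → susunot.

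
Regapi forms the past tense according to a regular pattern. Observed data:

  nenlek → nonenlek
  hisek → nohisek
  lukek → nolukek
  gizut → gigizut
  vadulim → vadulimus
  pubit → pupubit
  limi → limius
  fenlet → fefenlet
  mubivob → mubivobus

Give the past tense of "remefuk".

"remefuk" ends in -k. The stems ending in -k (nenlek → nonenlek, lukek → nolukek, hisek → nohisek) add the prefix no-.
So remefuk → noremefuk.

noremefuk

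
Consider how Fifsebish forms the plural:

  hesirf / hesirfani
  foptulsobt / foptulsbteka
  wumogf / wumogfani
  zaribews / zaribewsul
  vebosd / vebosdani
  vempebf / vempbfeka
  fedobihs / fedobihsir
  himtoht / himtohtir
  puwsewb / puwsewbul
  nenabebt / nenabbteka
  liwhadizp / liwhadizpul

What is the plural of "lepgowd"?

lepgowdul

foptulsobt and himtoht both end in -t yet inflect differently (foptulsbteka, himtohtir), so the final letter is not what conditions the rule; the second-to-last letter is.
"lepgowd" has second-to-last letter 'w'. The stems whose second-to-last letter is 'w' (puwsewb → puwsewbul, zaribews → zaribewsul) add -ul.
So lepgowd → lepgowdul.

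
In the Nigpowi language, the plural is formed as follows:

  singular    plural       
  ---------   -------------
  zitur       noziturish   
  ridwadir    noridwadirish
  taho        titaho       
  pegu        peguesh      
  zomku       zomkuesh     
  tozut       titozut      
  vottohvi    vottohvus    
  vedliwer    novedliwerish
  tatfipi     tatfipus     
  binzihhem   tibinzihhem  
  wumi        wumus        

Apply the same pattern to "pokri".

pokrus

"pokri" ends in -i. The stems ending in -i (vottohvi → vottohvus, tatfipi → tatfipus, wumi → wumus) drop the final letter and add -us.
The other patterns: stems ending in -r add no- … -ish around the stem; stems ending in -u add -esh; stems ending in -m, -o or -t add the prefix ti-.
So pokri → pokrus.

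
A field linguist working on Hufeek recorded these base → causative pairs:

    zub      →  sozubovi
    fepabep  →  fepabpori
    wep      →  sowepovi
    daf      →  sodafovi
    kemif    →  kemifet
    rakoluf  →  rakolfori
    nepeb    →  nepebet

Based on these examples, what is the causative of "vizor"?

"vizor" has 2 vowels. The stems with 2 vowels (nepeb → nepebet, kemif → kemifet) add -et.
So vizor → vizoret.

vizoret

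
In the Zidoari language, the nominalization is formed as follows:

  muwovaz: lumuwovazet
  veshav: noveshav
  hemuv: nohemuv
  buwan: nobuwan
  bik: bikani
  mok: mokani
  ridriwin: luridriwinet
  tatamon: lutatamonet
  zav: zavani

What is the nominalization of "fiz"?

fizani

"fiz" has 1 vowel. The stems with 1 vowel (bik → bikani, mok → mokani, zav → zavani) add -ani.
The other patterns: stems with 2 vowels add the prefix no-; stems with 3 vowels add lu- … -et around the stem.
So fiz → fizani.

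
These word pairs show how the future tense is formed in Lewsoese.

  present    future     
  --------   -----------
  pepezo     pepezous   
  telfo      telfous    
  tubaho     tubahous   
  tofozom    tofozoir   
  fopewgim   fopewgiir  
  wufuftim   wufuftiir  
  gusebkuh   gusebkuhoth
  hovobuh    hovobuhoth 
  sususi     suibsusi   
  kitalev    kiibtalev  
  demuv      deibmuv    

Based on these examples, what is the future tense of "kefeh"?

"kefeh" ends in -h. The stems ending in -h (gusebkuh → gusebkuhoth, hovobuh → hovobuhoth) add -oth.
So kefeh → kefehoth.

kefehoth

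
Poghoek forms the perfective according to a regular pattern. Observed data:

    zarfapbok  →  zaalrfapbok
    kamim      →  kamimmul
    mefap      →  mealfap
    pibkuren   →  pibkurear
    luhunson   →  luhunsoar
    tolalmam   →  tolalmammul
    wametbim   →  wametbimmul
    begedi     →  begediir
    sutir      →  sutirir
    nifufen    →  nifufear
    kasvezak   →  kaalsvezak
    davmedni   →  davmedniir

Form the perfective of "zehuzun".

zehuzuar

begedi and kamim both have last vowel 'i' yet inflect differently (begediir, kamimmul), so the last vowel is not what conditions the rule; the final letter is.
"zehuzun" ends in -n. The stems ending in -n (nifufen → nifufear, luhunson → luhunsoar, pibkuren → pibkurear) drop the final letter and add -ar.
So zehuzun → zehuzuar.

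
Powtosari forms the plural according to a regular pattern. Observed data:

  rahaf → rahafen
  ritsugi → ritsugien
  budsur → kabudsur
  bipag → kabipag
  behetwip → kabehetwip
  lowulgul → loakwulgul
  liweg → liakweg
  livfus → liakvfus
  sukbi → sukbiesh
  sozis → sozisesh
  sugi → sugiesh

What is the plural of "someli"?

someliesh

bipag and liweg both end in -g yet inflect differently (kabipag, liakweg), so the final letter is not what conditions the rule; the first letter is.
"someli" begins with s-. The stems beginning with s- (sukbi → sukbiesh, sozis → sozisesh, sugi → sugiesh) add -esh.
So someli → someliesh.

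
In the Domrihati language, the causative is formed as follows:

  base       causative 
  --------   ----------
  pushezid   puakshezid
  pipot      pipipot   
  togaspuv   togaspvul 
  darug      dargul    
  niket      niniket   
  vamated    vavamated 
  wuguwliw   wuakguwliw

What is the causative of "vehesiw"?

pushezid and vamated both end in -d yet inflect differently (puakshezid, vavamated), so the final letter is not what conditions the rule; the last vowel is.
"vehesiw" has last vowel 'i'. The stems whose last vowel is 'i' (pushezid → puakshezid, wuguwliw → wuakguwliw) insert -ak- after the first vowel.
The other patterns: stems whose last vowel is 'u' delete the last vowel and add -ul; stems whose last vowel is 'e' or 'o' repeat the first consonant+vowel as a prefix.
So vehesiw → veakhesiw.

veakhesiw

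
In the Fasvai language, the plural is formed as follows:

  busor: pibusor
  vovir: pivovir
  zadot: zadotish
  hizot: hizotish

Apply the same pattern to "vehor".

pivehor

"vehor" ends in -r. The stems ending in -r (busor → pibusor, vovir → pivovir) add the prefix pi-.
The other pattern: stems ending in -t add -ish.
So vehor → pivehor.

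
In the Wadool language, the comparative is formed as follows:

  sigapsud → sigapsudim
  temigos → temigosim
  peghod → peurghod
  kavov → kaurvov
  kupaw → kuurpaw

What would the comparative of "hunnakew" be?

sigapsud and peghod both end in -d yet inflect differently (sigapsudim, peurghod), so the final letter is not what conditions the rule; the number of vowels is.
"hunnakew" has 3 vowels. The stems with 3 vowels (sigapsud → sigapsudim, temigos → temigosim) add -im.
The other pattern: stems with 2 vowels insert -ur- after the first vowel.
So hunnakew → hunnakewim.

hunnakewim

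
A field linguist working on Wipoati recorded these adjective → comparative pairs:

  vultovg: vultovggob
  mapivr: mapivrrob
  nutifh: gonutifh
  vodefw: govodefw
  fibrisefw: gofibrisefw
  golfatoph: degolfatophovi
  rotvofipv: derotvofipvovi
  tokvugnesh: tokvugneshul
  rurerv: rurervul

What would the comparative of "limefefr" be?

nutifh and golfatoph both end in -h yet inflect differently (gonutifh, degolfatophovi), so the final letter is not what conditions the rule; the second-to-last letter is.
"limefefr" has second-to-last letter 'f'. The stems whose second-to-last letter is 'f' (nutifh → gonutifh, vodefw → govodefw, fibrisefw → gofibrisefw) add the prefix go-.
The other patterns: stems whose second-to-last letter is 'v' double the final consonant and add -ob; stems whose second-to-last letter is 'p' add de- … -ovi around the stem; stems whose second-to-last letter is 'r' or 's' add -ul.
So limefefr → golimefefr.

golimefefr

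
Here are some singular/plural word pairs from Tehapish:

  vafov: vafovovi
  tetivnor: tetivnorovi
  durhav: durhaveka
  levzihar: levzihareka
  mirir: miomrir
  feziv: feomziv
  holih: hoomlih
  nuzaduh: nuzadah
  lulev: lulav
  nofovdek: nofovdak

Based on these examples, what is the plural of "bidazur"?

bidazar

"bidazur" has last vowel 'u'. The one such stem in the data (nuzaduh → nuzadah) changes the last vowel to 'a' (as do lulev, nofovdek), so the same rule applies.
So bidazur → bidazar.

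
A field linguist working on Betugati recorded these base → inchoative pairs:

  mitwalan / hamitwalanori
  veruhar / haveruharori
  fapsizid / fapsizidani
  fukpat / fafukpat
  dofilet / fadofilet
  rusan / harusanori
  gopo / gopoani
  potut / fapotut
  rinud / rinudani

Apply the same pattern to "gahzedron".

hagahzedronori

"gahzedron" ends in -n. The stems ending in -n (mitwalan → hamitwalanori, rusan → harusanori) add ha- … -ori around the stem.
So gahzedron → hagahzedronori.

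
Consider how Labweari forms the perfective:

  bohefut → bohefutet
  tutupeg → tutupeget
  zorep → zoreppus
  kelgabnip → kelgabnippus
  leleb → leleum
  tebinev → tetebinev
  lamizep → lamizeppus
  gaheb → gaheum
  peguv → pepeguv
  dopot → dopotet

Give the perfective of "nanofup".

nanofuppus

zorep and gaheb both have last vowel 'e' yet inflect differently (zoreppus, gaheum), so the last vowel is not what conditions the rule; the final letter is.
"nanofup" ends in -p. The stems ending in -p (zorep → zoreppus, lamizep → lamizeppus, kelgabnip → kelgabnippus) double the final consonant and add -us.
The other patterns: stems ending in -b drop the final letter and add -um; stems ending in -v repeat the first consonant+vowel as a prefix; stems ending in -g or -t add -et.
So nanofup → nanofuppus.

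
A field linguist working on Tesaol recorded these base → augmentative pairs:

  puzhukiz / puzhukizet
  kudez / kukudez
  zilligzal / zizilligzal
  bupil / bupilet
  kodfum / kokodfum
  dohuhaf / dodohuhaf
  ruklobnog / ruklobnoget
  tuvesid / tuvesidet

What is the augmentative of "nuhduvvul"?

nunuhduvvul

bupil and zilligzal both end in -l yet inflect differently (bupilet, zizilligzal), so the final letter is not what conditions the rule; the last vowel is.
"nuhduvvul" has last vowel 'u'. The one such stem in the data (kodfum → kokodfum) repeats the first consonant+vowel as a prefix (as do zilligzal, kudez), so the same rule applies.
The other pattern: stems whose last vowel is 'i' or 'o' add -et.
So nuhduvvul → nunuhduvvul.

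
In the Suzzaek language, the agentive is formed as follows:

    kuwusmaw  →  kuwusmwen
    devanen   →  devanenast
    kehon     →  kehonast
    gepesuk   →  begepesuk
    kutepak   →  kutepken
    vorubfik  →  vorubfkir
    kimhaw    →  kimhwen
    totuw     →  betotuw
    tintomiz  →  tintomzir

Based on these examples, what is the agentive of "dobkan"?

totuw and kuwusmaw both end in -w yet inflect differently (betotuw, kuwusmwen), so the final letter is not what conditions the rule; the last vowel is.
"dobkan" has last vowel 'a'. The stems whose last vowel is 'a' (kuwusmaw → kuwusmwen, kimhaw → kimhwen, kutepak → kutepken) delete the last vowel and add -en.
The other patterns: stems whose last vowel is 'u' add the prefix be-; stems whose last vowel is 'e' or 'o' add -ast; stems whose last vowel is 'i' delete the last vowel and add -ir.
So dobkan → dobknen.

dobknen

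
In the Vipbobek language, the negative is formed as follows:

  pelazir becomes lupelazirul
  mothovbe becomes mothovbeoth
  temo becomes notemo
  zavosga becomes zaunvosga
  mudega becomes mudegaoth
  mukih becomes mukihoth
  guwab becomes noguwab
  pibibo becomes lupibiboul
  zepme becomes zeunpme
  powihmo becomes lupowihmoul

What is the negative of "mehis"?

"mehis" begins with m-. The stems beginning with m- (mothovbe → mothovbeoth, mukih → mukihoth, mudega → mudegaoth) add -oth.
The other patterns: stems beginning with p- add lu- … -ul around the stem; stems beginning with z- insert -un- after the first vowel; stems beginning with g- or t- add the prefix no-.
So mehis → mehisoth.

mehisoth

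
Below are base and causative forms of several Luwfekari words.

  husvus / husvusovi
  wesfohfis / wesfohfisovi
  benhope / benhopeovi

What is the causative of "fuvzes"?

fuvzesovi

Every pair shown (husvus → husvusovi, wesfohfis → wesfohfisovi, benhope → benhopeovi) follows the same rule: add -ovi.
So fuvzes → fuvzesovi.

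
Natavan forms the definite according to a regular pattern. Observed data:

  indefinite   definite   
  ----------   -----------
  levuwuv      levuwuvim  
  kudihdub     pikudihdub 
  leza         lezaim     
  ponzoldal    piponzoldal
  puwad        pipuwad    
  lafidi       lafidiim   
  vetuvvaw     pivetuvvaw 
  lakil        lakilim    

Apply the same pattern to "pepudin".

"pepudin" begins with p-. The stems beginning with p- (puwad → pipuwad, ponzoldal → piponzoldal) add the prefix pi-.
So pepudin → pipepudin.

pipepudin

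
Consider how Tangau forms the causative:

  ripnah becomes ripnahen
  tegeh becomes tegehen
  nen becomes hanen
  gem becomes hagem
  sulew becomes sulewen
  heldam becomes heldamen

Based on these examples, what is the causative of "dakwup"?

dakwupen

gem and heldam both end in -m yet inflect differently (hagem, heldamen), so the final letter is not what conditions the rule; the number of vowels is.
"dakwup" has 2 vowels. The stems with 2 vowels (ripnah → ripnahen, tegeh → tegehen, heldam → heldamen) add -en.
So dakwup → dakwupen.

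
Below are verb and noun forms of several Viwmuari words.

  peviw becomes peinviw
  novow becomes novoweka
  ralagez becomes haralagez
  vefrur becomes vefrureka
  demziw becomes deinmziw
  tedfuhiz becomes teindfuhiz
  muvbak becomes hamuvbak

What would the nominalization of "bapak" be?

novow and demziw both end in -w yet inflect differently (novoweka, deinmziw), so the final letter is not what conditions the rule; the last vowel is.
"bapak" has last vowel 'a'. The one such stem in the data (muvbak → hamuvbak) adds the prefix ha-, so the same rule applies.
So bapak → habapak.

habapak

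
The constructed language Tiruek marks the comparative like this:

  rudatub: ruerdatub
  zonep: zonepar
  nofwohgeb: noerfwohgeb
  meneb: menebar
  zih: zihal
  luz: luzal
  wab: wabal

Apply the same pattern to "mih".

"mih" has 1 vowel. The stems with 1 vowel (zih → zihal, luz → luzal, wab → wabal) add -al.
The other patterns: stems with 2 vowels add -ar; stems with 3 vowels insert -er- after the first vowel.
So mih → mihal.

mihal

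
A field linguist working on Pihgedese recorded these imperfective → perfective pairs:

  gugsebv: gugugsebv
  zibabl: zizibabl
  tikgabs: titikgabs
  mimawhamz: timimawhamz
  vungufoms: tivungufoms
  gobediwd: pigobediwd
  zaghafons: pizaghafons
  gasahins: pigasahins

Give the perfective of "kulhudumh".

tikgabs and zaghafons both end in -s yet inflect differently (titikgabs, pizaghafons), so the final letter is not what conditions the rule; the second-to-last letter is.
"kulhudumh" has second-to-last letter 'm'. The stems whose second-to-last letter is 'm' (mimawhamz → timimawhamz, vungufoms → tivungufoms) add the prefix ti-.
So kulhudumh → tikulhudumh.

tikulhudumh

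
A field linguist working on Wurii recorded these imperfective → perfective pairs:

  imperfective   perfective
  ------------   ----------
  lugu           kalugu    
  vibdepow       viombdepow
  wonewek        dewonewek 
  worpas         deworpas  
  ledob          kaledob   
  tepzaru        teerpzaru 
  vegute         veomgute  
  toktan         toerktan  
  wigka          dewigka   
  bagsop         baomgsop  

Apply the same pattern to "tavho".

"tavho" begins with t-. The stems beginning with t- (toktan → toerktan, tepzaru → teerpzaru) insert -er- after the first vowel.
So tavho → taervho.

taervho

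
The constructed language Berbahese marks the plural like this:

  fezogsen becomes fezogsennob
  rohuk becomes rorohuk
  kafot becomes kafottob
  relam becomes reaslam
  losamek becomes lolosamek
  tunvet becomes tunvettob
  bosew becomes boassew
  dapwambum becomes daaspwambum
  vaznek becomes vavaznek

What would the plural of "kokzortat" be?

kokzortattob

dapwambum and rohuk both have last vowel 'u' yet inflect differently (daaspwambum, rorohuk), so the last vowel is not what conditions the rule; the final letter is.
"kokzortat" ends in -t. The stems ending in -t (kafot → kafottob, tunvet → tunvettob) double the final consonant and add -ob.
The other patterns: stems ending in -m or -w insert -as- after the first vowel; stems ending in -k repeat the first consonant+vowel as a prefix.
So kokzortat → kokzortattob.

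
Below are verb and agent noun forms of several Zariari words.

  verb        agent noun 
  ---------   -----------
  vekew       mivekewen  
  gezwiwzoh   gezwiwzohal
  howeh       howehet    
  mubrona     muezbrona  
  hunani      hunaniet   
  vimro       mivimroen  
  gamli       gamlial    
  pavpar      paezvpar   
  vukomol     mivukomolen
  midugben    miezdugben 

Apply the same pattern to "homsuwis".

homsuwiset

gezwiwzoh and howeh both end in -h yet inflect differently (gezwiwzohal, howehet), so the final letter is not what conditions the rule; the first letter is.
"homsuwis" begins with h-. The stems beginning with h- (howeh → howehet, hunani → hunaniet) add -et.
The other patterns: stems beginning with v- add mi- … -en around the stem; stems beginning with g- add -al; stems beginning with m- or p- insert -ez- after the first vowel.
So homsuwis → homsuwiset.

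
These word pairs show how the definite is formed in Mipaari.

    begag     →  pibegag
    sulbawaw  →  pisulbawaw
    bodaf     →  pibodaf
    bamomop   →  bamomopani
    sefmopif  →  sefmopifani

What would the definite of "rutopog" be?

"rutopog" has last vowel 'o'. The one such stem in the data (bamomop → bamomopani) adds -ani, so the same rule applies.
So rutopog → rutopogani.

rutopogani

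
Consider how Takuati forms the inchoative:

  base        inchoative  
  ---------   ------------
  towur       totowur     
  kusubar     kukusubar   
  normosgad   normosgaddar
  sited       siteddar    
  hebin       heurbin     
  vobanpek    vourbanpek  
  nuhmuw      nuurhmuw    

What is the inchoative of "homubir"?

hohomubir

kusubar and normosgad both have last vowel 'a' yet inflect differently (kukusubar, normosgaddar), so the last vowel is not what conditions the rule; the final letter is.
"homubir" ends in -r. The stems ending in -r (towur → totowur, kusubar → kukusubar) repeat the first consonant+vowel as a prefix.
So homubir → hohomubir.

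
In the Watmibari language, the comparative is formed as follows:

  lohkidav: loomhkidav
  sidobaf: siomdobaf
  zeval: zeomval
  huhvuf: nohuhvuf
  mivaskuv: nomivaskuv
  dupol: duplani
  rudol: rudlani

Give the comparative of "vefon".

"vefon" has last vowel 'o'. The stems whose last vowel is 'o' (dupol → duplani, rudol → rudlani) delete the last vowel and add -ani.
So vefon → vefnani.

vefnani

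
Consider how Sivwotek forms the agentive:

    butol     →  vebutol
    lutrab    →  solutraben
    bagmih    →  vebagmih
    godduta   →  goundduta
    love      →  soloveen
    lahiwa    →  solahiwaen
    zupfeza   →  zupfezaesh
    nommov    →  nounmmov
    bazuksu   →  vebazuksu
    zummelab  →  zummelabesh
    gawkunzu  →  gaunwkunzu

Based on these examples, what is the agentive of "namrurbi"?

naunmrurbi

godduta and zupfeza both end in -a yet inflect differently (goundduta, zupfezaesh), so the final letter is not what conditions the rule; the first letter is.
"namrurbi" begins with n-. The one such stem in the data (nommov → nounmmov) inserts -un- after the first vowel (as do godduta, gawkunzu), so the same rule applies.
The other patterns: stems beginning with z- add -esh; stems beginning with b- add the prefix ve-; stems beginning with l- add so- … -en around the stem.
So namrurbi → naunmrurbi.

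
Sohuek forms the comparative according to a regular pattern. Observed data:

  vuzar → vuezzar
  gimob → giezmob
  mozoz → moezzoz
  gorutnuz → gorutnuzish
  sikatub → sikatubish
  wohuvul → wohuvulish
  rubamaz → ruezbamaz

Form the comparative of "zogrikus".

zogrikusish

gorutnuz and mozoz both end in -z yet inflect differently (gorutnuzish, moezzoz), so the final letter is not what conditions the rule; the last vowel is.
"zogrikus" has last vowel 'u'. The stems whose last vowel is 'u' (wohuvul → wohuvulish, sikatub → sikatubish, gorutnuz → gorutnuzish) add -ish.
The other pattern: stems whose last vowel is 'a' or 'o' insert -ez- after the first vowel.
So zogrikus → zogrikusish.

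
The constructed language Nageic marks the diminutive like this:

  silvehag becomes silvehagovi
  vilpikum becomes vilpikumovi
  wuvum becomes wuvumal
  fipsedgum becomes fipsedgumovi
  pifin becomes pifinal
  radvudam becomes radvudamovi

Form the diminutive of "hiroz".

wuvum and vilpikum both end in -m yet inflect differently (wuvumal, vilpikumovi), so the final letter is not what conditions the rule; the number of vowels is.
"hiroz" has 2 vowels. The stems with 2 vowels (wuvum → wuvumal, pifin → pifinal) add -al.
The other pattern: stems with 3 vowels add -ovi.
So hiroz → hirozal.

hirozal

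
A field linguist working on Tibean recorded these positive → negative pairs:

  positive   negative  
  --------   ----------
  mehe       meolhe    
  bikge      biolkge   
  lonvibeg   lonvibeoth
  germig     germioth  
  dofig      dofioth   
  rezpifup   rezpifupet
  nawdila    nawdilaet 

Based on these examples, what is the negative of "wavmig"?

wavmioth

"wavmig" ends in -g. The stems ending in -g (lonvibeg → lonvibeoth, germig → germioth, dofig → dofioth) drop the final letter and add -oth.
The other patterns: stems ending in -e insert -ol- after the first vowel; stems ending in -a or -p add -et.
So wavmig → wavmioth.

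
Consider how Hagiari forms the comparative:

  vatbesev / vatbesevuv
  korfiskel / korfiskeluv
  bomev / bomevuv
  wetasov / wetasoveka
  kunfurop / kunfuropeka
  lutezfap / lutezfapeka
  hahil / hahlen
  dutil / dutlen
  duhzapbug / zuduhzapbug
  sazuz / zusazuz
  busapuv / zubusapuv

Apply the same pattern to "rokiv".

rokven

vatbesev and wetasov both end in -v yet inflect differently (vatbesevuv, wetasoveka), so the final letter is not what conditions the rule; the last vowel is.
"rokiv" has last vowel 'i'. The stems whose last vowel is 'i' (hahil → hahlen, dutil → dutlen) delete the last vowel and add -en.
The other patterns: stems whose last vowel is 'e' add -uv; stems whose last vowel is 'a' or 'o' add -eka; stems whose last vowel is 'u' add the prefix zu-.
So rokiv → rokven.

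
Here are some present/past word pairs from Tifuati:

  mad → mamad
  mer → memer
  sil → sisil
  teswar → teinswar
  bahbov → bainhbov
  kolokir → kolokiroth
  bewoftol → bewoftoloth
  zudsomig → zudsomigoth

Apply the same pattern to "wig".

mer and teswar both end in -r yet inflect differently (memer, teinswar), so the final letter is not what conditions the rule; the number of vowels is.
"wig" has 1 vowel. The stems with 1 vowel (mad → mamad, mer → memer, sil → sisil) repeat the first consonant+vowel as a prefix.
So wig → wiwig.

wiwig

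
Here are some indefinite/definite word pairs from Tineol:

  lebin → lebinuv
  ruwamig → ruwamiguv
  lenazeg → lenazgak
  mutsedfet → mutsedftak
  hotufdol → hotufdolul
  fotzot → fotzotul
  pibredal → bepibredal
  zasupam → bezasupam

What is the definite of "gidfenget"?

gidfengtak

ruwamig and lenazeg both end in -g yet inflect differently (ruwamiguv, lenazgak), so the final letter is not what conditions the rule; the last vowel is.
"gidfenget" has last vowel 'e'. The stems whose last vowel is 'e' (lenazeg → lenazgak, mutsedfet → mutsedftak) delete the last vowel and add -ak.
The other patterns: stems whose last vowel is 'i' add -uv; stems whose last vowel is 'o' add -ul; stems whose last vowel is 'a' add the prefix be-.
So gidfenget → gidfengtak.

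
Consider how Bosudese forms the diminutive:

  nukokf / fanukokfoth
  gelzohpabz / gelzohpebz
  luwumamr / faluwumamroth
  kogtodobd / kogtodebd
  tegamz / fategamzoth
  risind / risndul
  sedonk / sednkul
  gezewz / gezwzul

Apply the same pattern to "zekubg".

"zekubg" has second-to-last letter 'b'. The stems whose second-to-last letter is 'b' (kogtodobd → kogtodebd, gelzohpabz → gelzohpebz) change the last vowel to 'e'.
The other patterns: stems whose second-to-last letter is 'n' or 'w' delete the last vowel and add -ul; stems whose second-to-last letter is 'k' or 'm' add fa- … -oth around the stem.
So zekubg → zekebg.

zekebg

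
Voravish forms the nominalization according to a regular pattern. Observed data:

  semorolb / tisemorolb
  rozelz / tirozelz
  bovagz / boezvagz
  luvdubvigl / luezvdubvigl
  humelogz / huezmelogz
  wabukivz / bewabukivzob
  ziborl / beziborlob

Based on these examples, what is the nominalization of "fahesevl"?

"fahesevl" has second-to-last letter 'v'. The one such stem in the data (wabukivz → bewabukivzob) adds be- … -ob around the stem, so the same rule applies.
So fahesevl → befahesevlob.

befahesevlob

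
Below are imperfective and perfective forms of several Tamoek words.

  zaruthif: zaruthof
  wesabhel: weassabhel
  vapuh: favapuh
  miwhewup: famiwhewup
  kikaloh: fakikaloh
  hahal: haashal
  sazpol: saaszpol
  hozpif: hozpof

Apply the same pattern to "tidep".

sazpol and kikaloh both have last vowel 'o' yet inflect differently (saaszpol, fakikaloh), so the last vowel is not what conditions the rule; the final letter is.
"tidep" ends in -p. The one such stem in the data (miwhewup → famiwhewup) adds the prefix fa-, so the same rule applies.
The other patterns: stems ending in -l insert -as- after the first vowel; stems ending in -f change the last vowel to 'o'.
So tidep → fatidep.

fatidep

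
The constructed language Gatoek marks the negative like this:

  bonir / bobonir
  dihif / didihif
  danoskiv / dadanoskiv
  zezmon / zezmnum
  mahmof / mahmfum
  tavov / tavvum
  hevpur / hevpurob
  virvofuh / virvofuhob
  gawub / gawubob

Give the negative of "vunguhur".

vunguhurob

dihif and mahmof both end in -f yet inflect differently (didihif, mahmfum), so the final letter is not what conditions the rule; the last vowel is.
"vunguhur" has last vowel 'u'. The stems whose last vowel is 'u' (hevpur → hevpurob, virvofuh → virvofuhob, gawub → gawubob) add -ob.
The other patterns: stems whose last vowel is 'i' repeat the first consonant+vowel as a prefix; stems whose last vowel is 'o' delete the last vowel and add -um.
So vunguhur → vunguhurob.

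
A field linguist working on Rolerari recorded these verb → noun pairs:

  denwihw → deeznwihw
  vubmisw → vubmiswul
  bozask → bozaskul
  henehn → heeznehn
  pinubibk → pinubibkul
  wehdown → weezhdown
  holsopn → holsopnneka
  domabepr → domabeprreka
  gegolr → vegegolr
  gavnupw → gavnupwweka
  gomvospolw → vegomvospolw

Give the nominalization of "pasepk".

denwihw and gomvospolw both end in -w yet inflect differently (deeznwihw, vegomvospolw), so the final letter is not what conditions the rule; the second-to-last letter is.
"pasepk" has second-to-last letter 'p'. The stems whose second-to-last letter is 'p' (gavnupw → gavnupwweka, holsopn → holsopnneka, domabepr → domabeprreka) double the final consonant and add -eka.
So pasepk → pasepkkeka.

pasepkkeka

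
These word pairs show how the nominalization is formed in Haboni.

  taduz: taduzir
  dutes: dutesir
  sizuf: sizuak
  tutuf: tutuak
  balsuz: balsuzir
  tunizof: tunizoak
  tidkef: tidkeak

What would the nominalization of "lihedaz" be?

sizuf and balsuz both have last vowel 'u' yet inflect differently (sizuak, balsuzir), so the last vowel is not what conditions the rule; the final letter is.
"lihedaz" ends in -z. The stems ending in -z (balsuz → balsuzir, taduz → taduzir) add -ir.
So lihedaz → lihedazir.

lihedazir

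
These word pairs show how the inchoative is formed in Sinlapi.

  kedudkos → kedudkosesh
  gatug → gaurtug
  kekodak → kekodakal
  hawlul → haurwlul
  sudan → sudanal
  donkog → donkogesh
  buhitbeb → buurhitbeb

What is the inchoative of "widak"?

"widak" has last vowel 'a'. The stems whose last vowel is 'a' (kekodak → kekodakal, sudan → sudanal) add -al.
The other patterns: stems whose last vowel is 'o' add -esh; stems whose last vowel is 'e' or 'u' insert -ur- after the first vowel.
So widak → widakal.

widakal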